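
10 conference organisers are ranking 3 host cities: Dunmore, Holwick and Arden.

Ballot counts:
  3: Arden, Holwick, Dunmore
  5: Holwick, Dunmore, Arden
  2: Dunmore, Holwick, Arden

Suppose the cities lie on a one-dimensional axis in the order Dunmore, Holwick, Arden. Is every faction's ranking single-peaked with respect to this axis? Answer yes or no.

yes

Axis positions: Dunmore=1, Holwick=2, Arden=3.
Faction 1 (peak Arden at position 3): ranking walks positions 3-2-1, expanding outward from the peak — single-peaked.
Faction 2 (peak Holwick at position 2): ranking walks positions 2-1-3, expanding outward from the peak — single-peaked.
Faction 3 (peak Dunmore at position 1): ranking walks positions 1-2-3, expanding outward from the peak — single-peaked.
Every ranking is single-peaked on this axis.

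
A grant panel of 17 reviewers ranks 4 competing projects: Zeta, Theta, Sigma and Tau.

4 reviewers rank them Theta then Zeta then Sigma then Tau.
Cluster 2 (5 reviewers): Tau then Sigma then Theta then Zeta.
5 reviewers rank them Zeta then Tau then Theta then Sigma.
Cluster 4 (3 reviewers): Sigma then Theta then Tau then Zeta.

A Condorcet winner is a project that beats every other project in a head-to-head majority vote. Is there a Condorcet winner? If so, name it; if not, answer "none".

Check each pair by majority over 17 ballots:
Zeta vs Theta: Zeta is ranked higher on 5 ballots, Theta on 12. Theta wins 12–5.
Zeta vs Sigma: Zeta preferred on 4+5 = 9 ballots; Zeta wins 9–8.
Zeta vs Tau: Zeta preferred on 4+5 = 9 ballots; Zeta wins 9–8.
Theta vs Sigma: 4+5 = 9 for Theta, 8 for Sigma — Theta by 9–8.
Theta vs Tau: 4+3 = 7 for Theta, 10 for Tau — Tau by 10–7.
Sigma vs Tau: 4+3 = 7 for Sigma, 10 for Tau — Tau by 10–7.
Each project drops at least one matchup (Zeta loses to Theta; Theta loses to Tau; Sigma loses to Zeta; Tau loses to Zeta); the cycle Zeta → Tau → Theta → Zeta rules out a Condorcet winner.

none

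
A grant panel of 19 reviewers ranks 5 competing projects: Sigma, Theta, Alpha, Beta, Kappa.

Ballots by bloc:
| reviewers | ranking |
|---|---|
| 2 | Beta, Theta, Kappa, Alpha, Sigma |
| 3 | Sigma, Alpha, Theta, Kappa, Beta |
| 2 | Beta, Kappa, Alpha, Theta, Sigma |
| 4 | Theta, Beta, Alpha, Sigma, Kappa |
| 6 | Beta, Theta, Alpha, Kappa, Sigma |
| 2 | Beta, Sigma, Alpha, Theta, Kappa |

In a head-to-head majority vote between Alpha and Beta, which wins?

Beta

Ballots ranking Alpha above Beta: 3.
Ballots ranking Beta above Alpha: 19 − 3 = 16.
Beta wins the head-to-head 16–3.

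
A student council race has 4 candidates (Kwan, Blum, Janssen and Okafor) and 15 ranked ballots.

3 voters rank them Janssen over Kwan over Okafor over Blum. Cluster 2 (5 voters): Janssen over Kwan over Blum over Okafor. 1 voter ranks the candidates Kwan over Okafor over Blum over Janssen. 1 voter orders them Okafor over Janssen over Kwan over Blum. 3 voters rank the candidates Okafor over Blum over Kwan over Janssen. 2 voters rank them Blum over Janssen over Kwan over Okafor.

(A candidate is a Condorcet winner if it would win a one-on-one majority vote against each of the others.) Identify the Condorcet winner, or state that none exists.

Pairwise majorities:
Kwan vs Blum: Kwan preferred on 3+5+1+1 = 10 ballots; Kwan wins 10–5.
Kwan vs Janssen: Kwan is ranked higher on 1+3 = 4 ballots, Janssen on 11. Janssen wins 11–4.
Kwan vs Okafor: Kwan preferred on 3+5+1+2 = 11 ballots; Kwan wins 11–4.
Blum vs Janssen: Blum is ranked higher on 1+3+2 = 6 ballots, Janssen on 9. Janssen wins 9–6.
Blum vs Okafor: 5+2 = 7 for Blum, 8 for Okafor — Okafor by 8–7.
Janssen vs Okafor: 10 to 5, Janssen.
Janssen wins every pairwise contest, so Janssen is the Condorcet winner.

Janssen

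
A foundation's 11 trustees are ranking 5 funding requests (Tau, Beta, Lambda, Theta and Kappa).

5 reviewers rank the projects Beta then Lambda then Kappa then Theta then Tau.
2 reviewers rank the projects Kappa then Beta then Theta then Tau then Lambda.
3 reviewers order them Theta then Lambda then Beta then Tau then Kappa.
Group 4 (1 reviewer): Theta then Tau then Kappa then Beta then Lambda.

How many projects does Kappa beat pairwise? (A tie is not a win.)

Kappa against each rival (11 reviewers):
Kappa vs Tau: Kappa preferred on 5+2 = 7 ballots; Kappa wins 7–4.
Kappa vs Beta: Beta, 8–3.
Kappa vs Lambda: Lambda wins 8–3.
Kappa vs Theta: Kappa wins 7–4.
Kappa beats Tau, Theta; loses to Beta, Lambda — 2 pairwise wins.

2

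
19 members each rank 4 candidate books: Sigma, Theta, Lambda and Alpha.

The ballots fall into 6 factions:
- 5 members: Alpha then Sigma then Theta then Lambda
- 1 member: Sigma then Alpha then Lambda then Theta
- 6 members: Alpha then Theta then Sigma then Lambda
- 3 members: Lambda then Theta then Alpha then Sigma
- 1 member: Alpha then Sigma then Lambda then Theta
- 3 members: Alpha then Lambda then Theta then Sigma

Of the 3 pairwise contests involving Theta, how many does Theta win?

2

Theta against each rival (19 members):
Theta vs Sigma: 6+3+3 = 12 for Theta, 7 for Sigma — Theta by 12–7.
Theta–Lambda: Theta 11–8.
Theta vs Alpha: 3 to 16, Alpha.
Theta beats Sigma, Lambda; loses to Alpha — 2 pairwise wins.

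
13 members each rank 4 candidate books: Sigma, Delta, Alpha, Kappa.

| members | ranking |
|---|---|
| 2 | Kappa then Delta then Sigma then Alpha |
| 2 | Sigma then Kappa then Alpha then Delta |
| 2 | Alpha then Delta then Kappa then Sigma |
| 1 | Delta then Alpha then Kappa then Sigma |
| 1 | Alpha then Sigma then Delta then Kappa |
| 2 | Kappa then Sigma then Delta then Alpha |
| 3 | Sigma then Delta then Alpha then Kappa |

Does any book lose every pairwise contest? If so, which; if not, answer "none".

Head-to-head results (13 members):
Sigma vs Delta: Sigma preferred on 2+1+2+3 = 8 ballots; Sigma wins 8–5.
Sigma vs Alpha: Sigma preferred on 2+2+2+3 = 9 ballots; Sigma wins 9–4.
Sigma vs Kappa: Sigma preferred on 2+1+3 = 6 ballots; Kappa wins 7–6.
Delta vs Alpha: 8 to 5, Delta.
Delta vs Kappa: Delta preferred on 2+1+1+3 = 7 ballots; Delta wins 7–6.
Alpha vs Kappa: Alpha wins 7–6.
No book is winless: Sigma beats Delta; Delta beats Alpha; Alpha beats Kappa; Kappa beats Sigma. There is no Condorcet loser.

none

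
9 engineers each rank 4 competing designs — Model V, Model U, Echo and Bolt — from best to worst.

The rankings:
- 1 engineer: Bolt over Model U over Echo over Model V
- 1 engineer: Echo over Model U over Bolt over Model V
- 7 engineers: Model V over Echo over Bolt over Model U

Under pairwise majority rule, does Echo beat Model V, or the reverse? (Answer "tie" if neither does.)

Model V

Ballots ranking Echo above Model V: 1 + 1 = 2.
Ballots ranking Model V above Echo: 9 − 2 = 7.
Model V wins the head-to-head 7–2.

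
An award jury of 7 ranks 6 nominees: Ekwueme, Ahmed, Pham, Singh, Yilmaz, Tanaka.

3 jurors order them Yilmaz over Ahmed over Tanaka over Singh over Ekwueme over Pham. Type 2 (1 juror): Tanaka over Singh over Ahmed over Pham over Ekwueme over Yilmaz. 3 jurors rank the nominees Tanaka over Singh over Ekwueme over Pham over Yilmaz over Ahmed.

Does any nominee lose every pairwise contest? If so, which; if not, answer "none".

none

Pairwise majorities:
Ekwueme vs Ahmed: Ekwueme is ranked higher on 3 ballots, Ahmed on 4. Ahmed wins 4–3.
Ekwueme vs Pham: Ekwueme preferred on 3+3 = 6 ballots; Ekwueme wins 6–1.
Ekwueme vs Singh: Singh, 7–0.
Ekwueme vs Yilmaz: 1+3 = 4 for Ekwueme, 3 for Yilmaz — Ekwueme by 4–3.
Ekwueme vs Tanaka: Ekwueme preferred on 0 ballots; Tanaka wins 7–0.
Ahmed vs Pham: 3+1 = 4 for Ahmed, 3 for Pham — Ahmed by 4–3.
Ahmed vs Singh: Singh, 4–3.
Ahmed vs Yilmaz: Ahmed is ranked higher on 1 ballot, Yilmaz on 6. Yilmaz wins 6–1.
Ahmed vs Tanaka: 3 to 4, Tanaka.
Pham–Singh: Singh 7–0.
Pham vs Yilmaz: Pham preferred on 1+3 = 4 ballots; Pham wins 4–3.
Pham vs Tanaka: Tanaka, 7–0.
Singh vs Yilmaz: Singh preferred on 1+3 = 4 ballots; Singh wins 4–3.
Singh vs Tanaka: Tanaka, 7–0.
Yilmaz vs Tanaka: Yilmaz preferred on 3 ballots; Tanaka wins 4–3.
Each nominee has at least one pairwise win (Ekwueme beats Pham; Ahmed beats Ekwueme; Pham beats Yilmaz; Singh beats Ekwueme; Yilmaz beats Ahmed; Tanaka beats Ekwueme) — no Condorcet loser.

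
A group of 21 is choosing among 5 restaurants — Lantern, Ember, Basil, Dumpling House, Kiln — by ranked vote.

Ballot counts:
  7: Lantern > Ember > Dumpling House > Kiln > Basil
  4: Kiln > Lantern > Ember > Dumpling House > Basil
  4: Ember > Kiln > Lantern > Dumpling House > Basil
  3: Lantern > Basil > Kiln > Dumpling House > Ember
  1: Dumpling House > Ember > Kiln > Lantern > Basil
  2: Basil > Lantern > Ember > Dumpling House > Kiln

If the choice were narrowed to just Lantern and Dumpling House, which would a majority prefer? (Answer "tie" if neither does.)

Lantern

Ballots ranking Lantern above Dumpling House: 7 + 4 + 4 + 3 + 2 = 20.
Ballots ranking Dumpling House above Lantern: 21 − 20 = 1.
Lantern wins the head-to-head 20–1.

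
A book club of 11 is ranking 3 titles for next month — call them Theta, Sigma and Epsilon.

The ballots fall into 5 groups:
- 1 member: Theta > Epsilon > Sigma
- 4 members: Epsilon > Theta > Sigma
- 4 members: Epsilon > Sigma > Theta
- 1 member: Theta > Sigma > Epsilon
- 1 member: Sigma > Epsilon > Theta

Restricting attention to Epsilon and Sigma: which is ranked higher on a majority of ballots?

Epsilon

Ballots ranking Epsilon above Sigma: 1 + 4 + 4 = 9.
Ballots ranking Sigma above Epsilon: 11 − 9 = 2.
Epsilon wins the head-to-head 9–2.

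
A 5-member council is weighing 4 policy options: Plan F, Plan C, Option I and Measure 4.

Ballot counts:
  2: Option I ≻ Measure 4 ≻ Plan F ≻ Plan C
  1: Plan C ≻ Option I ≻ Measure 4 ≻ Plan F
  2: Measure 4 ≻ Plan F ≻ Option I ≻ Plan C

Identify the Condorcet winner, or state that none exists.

Check each pair by majority over 5 ballots:
Plan F vs Plan C: Plan F preferred on 2+2 = 4 ballots; Plan F wins 4–1.
Plan F vs Option I: Plan F is ranked higher on 2 ballots, Option I on 3. Option I wins 3–2.
Plan F vs Measure 4: Plan F preferred on 0 ballots; Measure 4 wins 5–0.
Plan C vs Option I: Plan C preferred on 1 ballot; Option I wins 4–1.
Plan C vs Measure 4: Plan C is ranked higher on 1 ballot, Measure 4 on 4. Measure 4 wins 4–1.
Option I vs Measure 4: 2+1 = 3 for Option I, 2 for Measure 4 — Option I by 3–2.
Option I wins every pairwise contest, so Option I is the Condorcet winner.

Option I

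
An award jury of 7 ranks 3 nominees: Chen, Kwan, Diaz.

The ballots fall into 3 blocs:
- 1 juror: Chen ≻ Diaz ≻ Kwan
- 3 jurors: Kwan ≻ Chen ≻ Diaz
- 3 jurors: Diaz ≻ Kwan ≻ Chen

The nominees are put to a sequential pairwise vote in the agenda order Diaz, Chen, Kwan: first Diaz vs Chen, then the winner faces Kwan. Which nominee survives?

Kwan

Round 1: Diaz vs Chen — 3–4, Chen advances.
Round 2: Chen vs Kwan — 1–6, Kwan advances.
The agenda winner is Kwan.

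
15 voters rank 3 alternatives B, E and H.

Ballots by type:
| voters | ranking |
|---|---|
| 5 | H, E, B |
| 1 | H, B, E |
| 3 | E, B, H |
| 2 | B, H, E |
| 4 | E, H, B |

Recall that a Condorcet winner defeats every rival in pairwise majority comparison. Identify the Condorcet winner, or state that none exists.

H

Check each pair by majority over 15 ballots:
B vs E: E wins 12–3.
B vs H: H, 10–5.
E vs H: H wins 8–7.
H wins every pairwise contest, so H is the Condorcet winner.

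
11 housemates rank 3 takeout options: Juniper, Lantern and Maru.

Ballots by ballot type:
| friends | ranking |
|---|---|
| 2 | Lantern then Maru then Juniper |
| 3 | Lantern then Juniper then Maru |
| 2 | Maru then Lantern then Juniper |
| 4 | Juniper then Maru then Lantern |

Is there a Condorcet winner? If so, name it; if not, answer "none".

none

Check each pair by majority over 11 ballots:
Juniper–Lantern: Lantern 7–4.
Juniper–Maru: Juniper 7–4.
Lantern–Maru: Maru 6–5.
Every restaurant loses at least once (Juniper loses to Lantern; Lantern loses to Maru; Maru loses to Juniper). The majority relation contains the cycle Juniper > Maru > Lantern > Juniper, so there is no Condorcet winner.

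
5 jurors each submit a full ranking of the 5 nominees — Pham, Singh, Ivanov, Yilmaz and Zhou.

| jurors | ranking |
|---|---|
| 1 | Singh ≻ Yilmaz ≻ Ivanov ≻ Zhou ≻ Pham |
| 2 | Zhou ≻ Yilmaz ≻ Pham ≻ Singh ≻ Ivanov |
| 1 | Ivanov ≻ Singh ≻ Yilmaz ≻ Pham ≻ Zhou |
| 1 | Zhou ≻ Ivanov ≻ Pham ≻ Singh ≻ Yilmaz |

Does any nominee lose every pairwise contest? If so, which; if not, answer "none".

Pairwise majorities:
Pham vs Singh: Pham is ranked higher on 2+1 = 3 ballots, Singh on 2. Pham wins 3–2.
Pham vs Ivanov: Ivanov, 3–2.
Pham vs Yilmaz: 1 for Pham, 4 for Yilmaz — Yilmaz by 4–1.
Pham vs Zhou: 1 to 4, Zhou.
Singh vs Ivanov: 1+2 = 3 for Singh, 2 for Ivanov — Singh by 3–2.
Singh vs Yilmaz: 3 to 2, Singh.
Singh vs Zhou: 1+1 = 2 for Singh, 3 for Zhou — Zhou by 3–2.
Ivanov vs Yilmaz: Yilmaz, 3–2.
Ivanov vs Zhou: Zhou, 3–2.
Yilmaz vs Zhou: 2 to 3, Zhou.
Every nominee wins at least one matchup (Pham beats Singh; Singh beats Ivanov; Ivanov beats Pham; Yilmaz beats Pham; Zhou beats Pham), so there is no Condorcet loser.

none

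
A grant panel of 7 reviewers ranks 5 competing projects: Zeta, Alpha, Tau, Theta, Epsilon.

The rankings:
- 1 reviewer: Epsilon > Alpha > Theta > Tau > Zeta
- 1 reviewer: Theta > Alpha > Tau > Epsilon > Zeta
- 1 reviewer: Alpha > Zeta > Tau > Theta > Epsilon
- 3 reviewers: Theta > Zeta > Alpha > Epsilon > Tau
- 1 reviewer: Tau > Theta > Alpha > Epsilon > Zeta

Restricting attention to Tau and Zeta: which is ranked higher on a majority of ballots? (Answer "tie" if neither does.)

Zeta

Ballots ranking Tau above Zeta: 1 + 1 + 1 = 3.
Ballots ranking Zeta above Tau: 7 − 3 = 4.
Zeta wins the head-to-head 4–3.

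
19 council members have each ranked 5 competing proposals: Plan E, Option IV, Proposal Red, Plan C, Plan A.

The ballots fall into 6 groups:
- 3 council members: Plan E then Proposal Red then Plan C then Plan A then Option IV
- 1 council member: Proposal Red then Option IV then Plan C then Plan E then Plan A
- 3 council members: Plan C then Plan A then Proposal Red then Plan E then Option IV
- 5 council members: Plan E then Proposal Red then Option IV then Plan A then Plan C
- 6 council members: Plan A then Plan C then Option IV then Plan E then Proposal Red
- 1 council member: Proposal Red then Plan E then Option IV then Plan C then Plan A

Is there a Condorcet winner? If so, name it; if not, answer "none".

none

Check each pair by majority over 19 ballots:
Plan E–Option IV: Plan E 12–7.
Plan E vs Proposal Red: 3+5+6 = 14 for Plan E, 5 for Proposal Red — Plan E by 14–5.
Plan E vs Plan C: Plan C, 10–9.
Plan E vs Plan A: Plan E, 10–9.
Option IV vs Proposal Red: Proposal Red, 13–6.
Option IV–Plan C: Plan C 12–7.
Option IV vs Plan A: Plan A, 12–7.
Proposal Red vs Plan C: Proposal Red, 10–9.
Proposal Red vs Plan A: Proposal Red wins 10–9.
Plan C vs Plan A: 3+1+3+1 = 8 for Plan C, 11 for Plan A — Plan A by 11–8.
No option is unbeaten: Plan E loses to Plan C; Option IV loses to Plan E; Proposal Red loses to Plan E; Plan C loses to Proposal Red; Plan A loses to Plan E. In particular Plan E → Proposal Red → Plan C → Plan E is a majority cycle — no Condorcet winner exists.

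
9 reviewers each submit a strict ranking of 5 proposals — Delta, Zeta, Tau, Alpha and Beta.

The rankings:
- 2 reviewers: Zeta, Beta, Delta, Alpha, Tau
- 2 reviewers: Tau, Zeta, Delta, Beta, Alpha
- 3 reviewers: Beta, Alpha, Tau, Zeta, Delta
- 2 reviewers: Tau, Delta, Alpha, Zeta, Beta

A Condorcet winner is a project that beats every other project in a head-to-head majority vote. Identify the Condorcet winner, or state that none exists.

none

Pairwise majorities:
Delta vs Zeta: Zeta, 7–2.
Delta vs Tau: Tau, 7–2.
Delta vs Alpha: Delta, 6–3.
Delta vs Beta: Beta, 5–4.
Zeta vs Tau: Tau wins 7–2.
Zeta vs Alpha: Alpha, 5–4.
Zeta vs Beta: Zeta, 6–3.
Tau–Alpha: Alpha 5–4.
Tau–Beta: Beta 5–4.
Alpha vs Beta: Beta wins 7–2.
Each project drops at least one matchup (Delta loses to Zeta; Zeta loses to Tau; Tau loses to Alpha; Alpha loses to Delta; Beta loses to Zeta); the cycle Delta > Alpha > Zeta > Delta rules out a Condorcet winner.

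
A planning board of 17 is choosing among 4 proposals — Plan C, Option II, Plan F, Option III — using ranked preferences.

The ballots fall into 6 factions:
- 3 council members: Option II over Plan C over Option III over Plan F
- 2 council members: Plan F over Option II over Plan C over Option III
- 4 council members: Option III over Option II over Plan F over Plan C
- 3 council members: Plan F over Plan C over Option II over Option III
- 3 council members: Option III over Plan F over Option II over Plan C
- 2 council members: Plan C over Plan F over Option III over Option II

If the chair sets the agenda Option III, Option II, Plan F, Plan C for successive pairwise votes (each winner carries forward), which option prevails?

Plan C

Round 1: Option III vs Option II — 9–8, Option III advances.
Round 2: Option III vs Plan F — 10–7, Option III advances.
Round 3: Option III vs Plan C — 7–10, Plan C advances.
Plan C survives the agenda.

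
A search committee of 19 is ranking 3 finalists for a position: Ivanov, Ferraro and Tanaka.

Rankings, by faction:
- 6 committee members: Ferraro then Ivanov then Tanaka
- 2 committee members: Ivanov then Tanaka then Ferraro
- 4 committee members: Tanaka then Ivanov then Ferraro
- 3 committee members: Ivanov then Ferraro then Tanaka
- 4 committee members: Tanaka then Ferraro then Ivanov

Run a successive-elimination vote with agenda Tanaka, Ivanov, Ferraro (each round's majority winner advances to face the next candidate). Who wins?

Ferraro

Round 1: Tanaka vs Ivanov — 8–11, Ivanov advances.
Round 2: Ivanov vs Ferraro — 9–10, Ferraro advances.
Ferraro survives the agenda.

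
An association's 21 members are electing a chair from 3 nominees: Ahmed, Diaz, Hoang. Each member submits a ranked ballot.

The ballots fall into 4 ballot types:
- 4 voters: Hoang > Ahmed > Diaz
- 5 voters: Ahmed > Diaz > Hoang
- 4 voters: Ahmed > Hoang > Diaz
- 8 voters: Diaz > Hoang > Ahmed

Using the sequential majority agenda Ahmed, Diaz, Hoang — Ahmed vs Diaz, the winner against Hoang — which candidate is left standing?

Hoang

Round 1: Ahmed vs Diaz — 13–8, Ahmed advances.
Round 2: Ahmed vs Hoang — 9–12, Hoang advances.
Hoang survives the agenda.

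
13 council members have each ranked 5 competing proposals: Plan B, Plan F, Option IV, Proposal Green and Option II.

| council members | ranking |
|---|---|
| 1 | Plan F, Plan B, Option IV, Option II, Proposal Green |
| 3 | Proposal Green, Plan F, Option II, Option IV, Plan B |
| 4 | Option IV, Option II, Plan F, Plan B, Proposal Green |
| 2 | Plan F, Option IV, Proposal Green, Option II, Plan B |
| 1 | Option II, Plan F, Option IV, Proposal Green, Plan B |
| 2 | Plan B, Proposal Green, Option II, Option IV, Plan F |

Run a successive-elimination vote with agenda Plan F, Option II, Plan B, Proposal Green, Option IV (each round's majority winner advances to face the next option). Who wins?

Round 1: Plan F vs Option II — 6–7, Option II advances.
Round 2: Option II vs Plan B — 10–3, Option II advances.
Round 3: Option II vs Proposal Green — 6–7, Proposal Green advances.
Round 4: Proposal Green vs Option IV — 5–8, Option IV advances.
The agenda winner is Option IV.

Option IV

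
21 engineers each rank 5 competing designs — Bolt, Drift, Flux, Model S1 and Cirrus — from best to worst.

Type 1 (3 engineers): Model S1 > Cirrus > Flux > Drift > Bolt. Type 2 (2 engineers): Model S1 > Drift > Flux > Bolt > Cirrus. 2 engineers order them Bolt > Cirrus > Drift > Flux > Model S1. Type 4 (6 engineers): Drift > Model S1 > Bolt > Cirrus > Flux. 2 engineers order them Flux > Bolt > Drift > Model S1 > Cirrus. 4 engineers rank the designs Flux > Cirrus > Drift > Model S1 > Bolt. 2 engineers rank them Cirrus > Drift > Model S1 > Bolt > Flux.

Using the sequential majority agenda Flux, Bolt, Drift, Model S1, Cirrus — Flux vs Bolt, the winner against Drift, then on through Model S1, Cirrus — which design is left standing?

Cirrus

Round 1: Flux vs Bolt — 11–10, Flux advances.
Round 2: Flux vs Drift — 9–12, Drift advances.
Round 3: Drift vs Model S1 — 16–5, Drift advances.
Round 4: Drift vs Cirrus — 10–11, Cirrus advances.
Cirrus survives the agenda.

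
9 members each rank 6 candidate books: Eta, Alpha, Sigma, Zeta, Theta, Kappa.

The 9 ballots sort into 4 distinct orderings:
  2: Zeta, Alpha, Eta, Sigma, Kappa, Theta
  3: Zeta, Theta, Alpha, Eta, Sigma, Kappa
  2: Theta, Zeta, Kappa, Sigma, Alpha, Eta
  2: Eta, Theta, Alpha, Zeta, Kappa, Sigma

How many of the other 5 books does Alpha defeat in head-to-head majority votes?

Alpha against each rival (9 members):
Alpha vs Eta: Alpha wins 7–2.
Alpha–Sigma: Alpha 7–2.
Alpha vs Zeta: 2 for Alpha, 7 for Zeta — Zeta by 7–2.
Alpha vs Theta: 2 for Alpha, 7 for Theta — Theta by 7–2.
Alpha vs Kappa: Alpha, 7–2.
Alpha beats Eta, Sigma, Kappa; loses to Zeta, Theta — 3 pairwise wins.

3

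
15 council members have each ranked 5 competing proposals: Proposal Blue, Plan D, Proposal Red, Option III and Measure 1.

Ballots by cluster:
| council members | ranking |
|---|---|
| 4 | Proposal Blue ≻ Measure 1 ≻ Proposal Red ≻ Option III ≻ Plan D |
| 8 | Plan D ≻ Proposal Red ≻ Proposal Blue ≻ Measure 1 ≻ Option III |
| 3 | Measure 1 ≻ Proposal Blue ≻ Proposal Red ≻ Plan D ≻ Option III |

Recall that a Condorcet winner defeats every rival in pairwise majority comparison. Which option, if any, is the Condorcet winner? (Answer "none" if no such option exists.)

Pairwise majorities:
Proposal Blue vs Plan D: Plan D wins 8–7.
Proposal Blue vs Proposal Red: Proposal Red wins 8–7.
Proposal Blue vs Option III: Proposal Blue wins 15–0.
Proposal Blue vs Measure 1: Proposal Blue, 12–3.
Plan D vs Proposal Red: Plan D wins 8–7.
Plan D–Option III: Plan D 11–4.
Plan D vs Measure 1: Plan D, 8–7.
Proposal Red vs Option III: Proposal Red wins 15–0.
Proposal Red vs Measure 1: Proposal Red, 8–7.
Option III vs Measure 1: Measure 1 wins 15–0.
Only Plan D has no losses; Plan D is the Condorcet winner.

Plan D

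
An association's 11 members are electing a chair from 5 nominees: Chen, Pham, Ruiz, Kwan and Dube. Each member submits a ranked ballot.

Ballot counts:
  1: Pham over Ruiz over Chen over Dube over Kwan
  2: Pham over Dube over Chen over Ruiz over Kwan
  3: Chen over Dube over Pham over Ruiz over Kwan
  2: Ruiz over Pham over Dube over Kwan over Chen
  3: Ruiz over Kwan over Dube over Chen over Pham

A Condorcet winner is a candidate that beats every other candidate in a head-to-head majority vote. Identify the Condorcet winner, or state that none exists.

Check each pair by majority over 11 ballots:
Chen vs Pham: 3+3 = 6 for Chen, 5 for Pham — Chen by 6–5.
Chen vs Ruiz: 2+3 = 5 for Chen, 6 for Ruiz — Ruiz by 6–5.
Chen vs Kwan: 6 to 5, Chen.
Chen vs Dube: Chen is ranked higher on 1+3 = 4 ballots, Dube on 7. Dube wins 7–4.
Pham vs Ruiz: 6 to 5, Pham.
Pham vs Kwan: Pham preferred on 1+2+3+2 = 8 ballots; Pham wins 8–3.
Pham vs Dube: 5 to 6, Dube.
Ruiz vs Kwan: Ruiz preferred on 1+2+3+2+3 = 11 ballots; Ruiz wins 11–0.
Ruiz vs Dube: 6 to 5, Ruiz.
Kwan vs Dube: Kwan preferred on 3 ballots; Dube wins 8–3.
Every candidate loses at least once (Chen loses to Ruiz; Pham loses to Chen; Ruiz loses to Pham; Kwan loses to Chen; Dube loses to Ruiz). The majority relation contains the cycle Chen > Pham > Ruiz > Chen, so there is no Condorcet winner.

none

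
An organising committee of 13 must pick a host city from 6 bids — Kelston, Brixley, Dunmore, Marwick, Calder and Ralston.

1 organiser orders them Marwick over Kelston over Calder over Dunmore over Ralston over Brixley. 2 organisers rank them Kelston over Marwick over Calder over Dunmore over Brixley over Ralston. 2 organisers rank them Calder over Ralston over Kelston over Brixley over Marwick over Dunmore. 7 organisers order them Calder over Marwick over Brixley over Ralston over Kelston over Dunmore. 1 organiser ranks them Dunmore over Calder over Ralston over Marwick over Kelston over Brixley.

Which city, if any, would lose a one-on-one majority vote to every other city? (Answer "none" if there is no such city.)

Dunmore

Pairwise majorities:
Kelston vs Brixley: Brixley, 7–6.
Kelston vs Dunmore: 12 to 1, Kelston.
Kelston vs Marwick: Marwick, 9–4.
Kelston vs Calder: Kelston is ranked higher on 1+2 = 3 ballots, Calder on 10. Calder wins 10–3.
Kelston–Ralston: Ralston 10–3.
Brixley vs Dunmore: Brixley wins 9–4.
Brixley–Marwick: Marwick 11–2.
Brixley–Calder: Calder 13–0.
Brixley vs Ralston: Brixley, 9–4.
Dunmore vs Marwick: Marwick, 12–1.
Dunmore vs Calder: Calder wins 12–1.
Dunmore–Ralston: Ralston 9–4.
Marwick–Calder: Calder 10–3.
Marwick vs Ralston: Marwick wins 10–3.
Calder vs Ralston: Calder wins 13–0.
Dunmore loses to every other city — it is the Condorcet loser.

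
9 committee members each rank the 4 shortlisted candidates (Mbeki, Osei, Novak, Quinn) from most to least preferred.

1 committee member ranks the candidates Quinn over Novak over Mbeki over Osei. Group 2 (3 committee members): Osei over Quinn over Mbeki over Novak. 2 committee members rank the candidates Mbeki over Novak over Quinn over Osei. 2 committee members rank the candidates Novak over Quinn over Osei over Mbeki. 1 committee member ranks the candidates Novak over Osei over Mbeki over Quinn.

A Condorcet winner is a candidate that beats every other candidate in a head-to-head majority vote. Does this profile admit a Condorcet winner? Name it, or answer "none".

none

Check each pair by majority over 9 ballots:
Mbeki–Osei: Osei 6–3.
Mbeki–Novak: Mbeki 5–4.
Mbeki vs Quinn: 2+1 = 3 for Mbeki, 6 for Quinn — Quinn by 6–3.
Osei vs Novak: Novak wins 6–3.
Osei vs Quinn: Quinn wins 5–4.
Novak vs Quinn: Novak preferred on 2+2+1 = 5 ballots; Novak wins 5–4.
No candidate is unbeaten: Mbeki loses to Osei; Osei loses to Novak; Novak loses to Mbeki; Quinn loses to Novak. In particular Mbeki > Novak > Osei > Mbeki is a majority cycle — no Condorcet winner exists.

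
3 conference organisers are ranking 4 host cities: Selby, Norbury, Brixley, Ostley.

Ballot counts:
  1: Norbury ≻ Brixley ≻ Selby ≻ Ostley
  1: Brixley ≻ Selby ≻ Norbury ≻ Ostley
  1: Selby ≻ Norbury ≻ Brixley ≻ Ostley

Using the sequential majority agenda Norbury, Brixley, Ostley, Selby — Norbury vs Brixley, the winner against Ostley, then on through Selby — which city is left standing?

Selby

Round 1: Norbury vs Brixley — 2–1, Norbury advances.
Round 2: Norbury vs Ostley — 3–0, Norbury advances.
Round 3: Norbury vs Selby — 1–2, Selby advances.
The agenda winner is Selby.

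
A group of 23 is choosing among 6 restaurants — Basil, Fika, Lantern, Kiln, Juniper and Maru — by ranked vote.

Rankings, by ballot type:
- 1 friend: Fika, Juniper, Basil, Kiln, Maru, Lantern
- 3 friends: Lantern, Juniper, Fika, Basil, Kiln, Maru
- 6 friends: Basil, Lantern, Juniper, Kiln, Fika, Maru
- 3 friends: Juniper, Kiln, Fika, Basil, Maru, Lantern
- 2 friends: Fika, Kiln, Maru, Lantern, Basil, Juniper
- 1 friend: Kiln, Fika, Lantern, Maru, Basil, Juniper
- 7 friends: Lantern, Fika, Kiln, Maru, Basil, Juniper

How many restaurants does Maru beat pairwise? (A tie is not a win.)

Maru against each rival (23 friends):
Maru vs Basil: Maru is ranked higher on 2+1+7 = 10 ballots, Basil on 13. Basil wins 13–10.
Maru vs Fika: 0 to 23, Fika.
Maru vs Lantern: Lantern wins 17–6.
Maru vs Kiln: Kiln, 23–0.
Maru vs Juniper: Juniper, 13–10.
Maru beats no one; loses to Basil, Fika, Lantern, Kiln, Juniper — 0 pairwise wins.

0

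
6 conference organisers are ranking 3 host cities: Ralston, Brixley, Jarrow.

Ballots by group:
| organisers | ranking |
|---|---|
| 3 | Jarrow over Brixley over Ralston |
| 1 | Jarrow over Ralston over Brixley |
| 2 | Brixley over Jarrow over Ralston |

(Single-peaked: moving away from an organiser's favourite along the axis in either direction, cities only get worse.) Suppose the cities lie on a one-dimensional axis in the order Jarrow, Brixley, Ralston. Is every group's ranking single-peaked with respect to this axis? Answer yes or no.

Axis positions: Jarrow=1, Brixley=2, Ralston=3.
Group 1 (peak Jarrow at position 1): ranking walks positions 1-2-3, expanding outward from the peak — single-peaked.
Group 2: ranking walks positions 1-3-2; Ralston is ranked above Brixley even though Brixley lies between Ralston and the peak Jarrow on the axis — preferences dip and rise again. Not single-peaked.
Group 3 (peak Brixley at position 2): ranking walks positions 2-1-3, expanding outward from the peak — single-peaked.
Group 2 violates single-peakedness, so the profile is not single-peaked on this axis.

no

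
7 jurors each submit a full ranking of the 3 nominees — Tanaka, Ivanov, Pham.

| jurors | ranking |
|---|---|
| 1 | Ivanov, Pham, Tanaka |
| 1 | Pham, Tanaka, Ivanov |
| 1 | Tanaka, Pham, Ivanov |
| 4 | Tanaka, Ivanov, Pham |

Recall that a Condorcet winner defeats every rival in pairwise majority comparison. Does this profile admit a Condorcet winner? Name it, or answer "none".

Head-to-head results (7 jurors):
Tanaka vs Ivanov: Tanaka wins 6–1.
Tanaka vs Pham: Tanaka is ranked higher on 1+4 = 5 ballots, Pham on 2. Tanaka wins 5–2.
Ivanov vs Pham: 1+4 = 5 for Ivanov, 2 for Pham — Ivanov by 5–2.
Tanaka wins every pairwise contest, so Tanaka is the Condorcet winner.

Tanaka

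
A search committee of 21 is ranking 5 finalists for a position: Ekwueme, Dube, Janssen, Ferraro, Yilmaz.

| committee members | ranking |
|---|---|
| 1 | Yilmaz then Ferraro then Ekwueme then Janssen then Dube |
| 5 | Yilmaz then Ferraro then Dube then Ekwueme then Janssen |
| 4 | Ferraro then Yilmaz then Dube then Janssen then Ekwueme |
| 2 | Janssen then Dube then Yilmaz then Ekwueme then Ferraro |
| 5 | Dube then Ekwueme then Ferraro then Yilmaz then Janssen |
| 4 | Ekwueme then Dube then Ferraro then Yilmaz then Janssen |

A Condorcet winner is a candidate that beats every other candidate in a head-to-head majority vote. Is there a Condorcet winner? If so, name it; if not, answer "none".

Dube

Check each pair by majority over 21 ballots:
Ekwueme vs Dube: Dube wins 16–5.
Ekwueme vs Janssen: Ekwueme wins 15–6.
Ekwueme vs Ferraro: Ekwueme, 11–10.
Ekwueme vs Yilmaz: Yilmaz wins 12–9.
Dube vs Janssen: Dube, 18–3.
Dube vs Ferraro: Dube wins 11–10.
Dube vs Yilmaz: Dube wins 11–10.
Janssen vs Ferraro: Ferraro wins 19–2.
Janssen–Yilmaz: Yilmaz 19–2.
Ferraro vs Yilmaz: Ferraro wins 13–8.
Dube beats each of Ekwueme, Janssen, Ferraro, Yilmaz — Dube is the Condorcet winner.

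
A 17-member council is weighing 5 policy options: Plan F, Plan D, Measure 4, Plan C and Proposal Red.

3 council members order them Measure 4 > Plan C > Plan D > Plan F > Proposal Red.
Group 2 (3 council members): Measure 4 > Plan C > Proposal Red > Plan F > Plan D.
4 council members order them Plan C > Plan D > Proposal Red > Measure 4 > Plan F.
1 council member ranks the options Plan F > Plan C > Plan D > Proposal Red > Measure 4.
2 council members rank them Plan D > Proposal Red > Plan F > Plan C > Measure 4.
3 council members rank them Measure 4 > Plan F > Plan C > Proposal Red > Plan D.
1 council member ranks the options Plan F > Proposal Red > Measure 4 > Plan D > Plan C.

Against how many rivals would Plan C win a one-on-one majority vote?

Plan C against each rival (17 council members):
Plan C vs Plan F: Plan C is ranked higher on 3+3+4 = 10 ballots, Plan F on 7. Plan C wins 10–7.
Plan C vs Plan D: Plan C is ranked higher on 3+3+4+1+3 = 14 ballots, Plan D on 3. Plan C wins 14–3.
Plan C vs Measure 4: Measure 4, 10–7.
Plan C vs Proposal Red: 3+3+4+1+3 = 14 for Plan C, 3 for Proposal Red — Plan C by 14–3.
Plan C beats Plan F, Plan D, Proposal Red; loses to Measure 4 — 3 pairwise wins.

3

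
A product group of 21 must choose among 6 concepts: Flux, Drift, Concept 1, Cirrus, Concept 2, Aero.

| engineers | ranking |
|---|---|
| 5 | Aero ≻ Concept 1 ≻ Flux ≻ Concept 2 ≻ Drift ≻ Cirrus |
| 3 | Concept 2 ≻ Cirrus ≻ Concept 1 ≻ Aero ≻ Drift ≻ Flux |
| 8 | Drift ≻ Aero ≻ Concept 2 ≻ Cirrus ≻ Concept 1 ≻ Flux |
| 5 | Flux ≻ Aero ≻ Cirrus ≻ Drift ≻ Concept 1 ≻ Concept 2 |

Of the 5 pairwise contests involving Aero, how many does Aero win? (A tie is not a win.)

Aero against each rival (21 engineers):
Aero vs Flux: Aero, 16–5.
Aero vs Drift: 5+3+5 = 13 for Aero, 8 for Drift — Aero by 13–8.
Aero vs Concept 1: 18 to 3, Aero.
Aero vs Cirrus: Aero, 18–3.
Aero vs Concept 2: Aero, 18–3.
Aero beats Flux, Drift, Concept 1, Cirrus, Concept 2 — 5 pairwise wins.

5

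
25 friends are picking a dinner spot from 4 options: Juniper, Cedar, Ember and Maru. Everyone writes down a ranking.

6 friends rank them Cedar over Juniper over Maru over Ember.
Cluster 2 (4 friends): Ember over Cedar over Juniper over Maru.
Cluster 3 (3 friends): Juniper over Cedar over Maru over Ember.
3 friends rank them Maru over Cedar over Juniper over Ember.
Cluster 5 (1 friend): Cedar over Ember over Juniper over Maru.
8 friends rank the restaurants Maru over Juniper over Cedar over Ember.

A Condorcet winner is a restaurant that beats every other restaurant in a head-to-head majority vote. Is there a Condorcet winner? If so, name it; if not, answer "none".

Cedar

Check each pair by majority over 25 ballots:
Juniper vs Cedar: Cedar wins 14–11.
Juniper–Ember: Juniper 20–5.
Juniper vs Maru: Juniper, 14–11.
Cedar vs Ember: Cedar wins 21–4.
Cedar vs Maru: Cedar, 14–11.
Ember vs Maru: Maru wins 20–5.
Cedar defeats every rival head-to-head and is the Condorcet winner.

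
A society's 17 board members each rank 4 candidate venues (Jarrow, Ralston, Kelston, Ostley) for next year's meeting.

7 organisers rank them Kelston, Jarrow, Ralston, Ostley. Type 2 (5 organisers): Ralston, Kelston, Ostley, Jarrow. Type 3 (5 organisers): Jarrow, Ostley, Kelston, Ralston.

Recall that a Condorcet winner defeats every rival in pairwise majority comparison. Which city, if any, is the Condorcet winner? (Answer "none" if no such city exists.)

Kelston

Head-to-head results (17 organisers):
Jarrow vs Ralston: 12 to 5, Jarrow.
Jarrow vs Kelston: Jarrow is ranked higher on 5 ballots, Kelston on 12. Kelston wins 12–5.
Jarrow vs Ostley: 7+5 = 12 for Jarrow, 5 for Ostley — Jarrow by 12–5.
Ralston vs Kelston: Ralston is ranked higher on 5 ballots, Kelston on 12. Kelston wins 12–5.
Ralston vs Ostley: 7+5 = 12 for Ralston, 5 for Ostley — Ralston by 12–5.
Kelston vs Ostley: Kelston is ranked higher on 7+5 = 12 ballots, Ostley on 5. Kelston wins 12–5.
Kelston defeats every rival head-to-head and is the Condorcet winner.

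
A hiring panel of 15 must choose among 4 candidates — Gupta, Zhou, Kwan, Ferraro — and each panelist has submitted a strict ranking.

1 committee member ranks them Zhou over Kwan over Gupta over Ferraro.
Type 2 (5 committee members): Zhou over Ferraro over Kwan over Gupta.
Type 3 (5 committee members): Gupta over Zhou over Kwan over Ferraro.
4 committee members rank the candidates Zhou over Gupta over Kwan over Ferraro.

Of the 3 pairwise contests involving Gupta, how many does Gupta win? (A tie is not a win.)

2

Gupta against each rival (15 committee members):
Gupta vs Zhou: Gupta is ranked higher on 5 ballots, Zhou on 10. Zhou wins 10–5.
Gupta vs Kwan: Gupta is ranked higher on 5+4 = 9 ballots, Kwan on 6. Gupta wins 9–6.
Gupta vs Ferraro: Gupta is ranked higher on 1+5+4 = 10 ballots, Ferraro on 5. Gupta wins 10–5.
Gupta beats Kwan, Ferraro; loses to Zhou — 2 pairwise wins.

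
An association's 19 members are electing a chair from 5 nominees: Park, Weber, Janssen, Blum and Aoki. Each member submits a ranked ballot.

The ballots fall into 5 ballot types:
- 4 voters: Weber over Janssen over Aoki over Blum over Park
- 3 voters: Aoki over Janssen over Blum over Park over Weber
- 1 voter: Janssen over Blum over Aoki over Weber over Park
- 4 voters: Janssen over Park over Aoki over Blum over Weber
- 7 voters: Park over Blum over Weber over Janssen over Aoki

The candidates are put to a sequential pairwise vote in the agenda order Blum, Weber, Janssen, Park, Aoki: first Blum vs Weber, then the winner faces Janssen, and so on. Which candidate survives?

Janssen

Round 1: Blum vs Weber — 15–4, Blum advances.
Round 2: Blum vs Janssen — 7–12, Janssen advances.
Round 3: Janssen vs Park — 12–7, Janssen advances.
Round 4: Janssen vs Aoki — 16–3, Janssen advances.
The agenda winner is Janssen.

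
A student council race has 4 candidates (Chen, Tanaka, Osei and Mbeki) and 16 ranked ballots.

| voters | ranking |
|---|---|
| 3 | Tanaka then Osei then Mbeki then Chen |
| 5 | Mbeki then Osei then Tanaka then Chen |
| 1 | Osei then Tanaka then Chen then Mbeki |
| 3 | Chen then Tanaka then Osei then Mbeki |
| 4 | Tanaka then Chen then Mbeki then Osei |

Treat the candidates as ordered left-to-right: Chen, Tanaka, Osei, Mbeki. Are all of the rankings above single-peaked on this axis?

Axis positions: Chen=1, Tanaka=2, Osei=3, Mbeki=4.
Group 1 (peak Tanaka at position 2): ranking walks positions 2-3-4-1, expanding outward from the peak — single-peaked.
Group 2 (peak Mbeki at position 4): ranking walks positions 4-3-2-1, expanding outward from the peak — single-peaked.
Group 3 (peak Osei at position 3): ranking walks positions 3-2-1-4, expanding outward from the peak — single-peaked.
Group 4 (peak Chen at position 1): ranking walks positions 1-2-3-4, expanding outward from the peak — single-peaked.
Group 5: ranking walks positions 2-1-4-3; Mbeki is ranked above Osei even though Osei lies between Mbeki and the peak Tanaka on the axis — preferences dip and rise again. Not single-peaked.
Group 5 violates single-peakedness, so the profile is not single-peaked on this axis.

no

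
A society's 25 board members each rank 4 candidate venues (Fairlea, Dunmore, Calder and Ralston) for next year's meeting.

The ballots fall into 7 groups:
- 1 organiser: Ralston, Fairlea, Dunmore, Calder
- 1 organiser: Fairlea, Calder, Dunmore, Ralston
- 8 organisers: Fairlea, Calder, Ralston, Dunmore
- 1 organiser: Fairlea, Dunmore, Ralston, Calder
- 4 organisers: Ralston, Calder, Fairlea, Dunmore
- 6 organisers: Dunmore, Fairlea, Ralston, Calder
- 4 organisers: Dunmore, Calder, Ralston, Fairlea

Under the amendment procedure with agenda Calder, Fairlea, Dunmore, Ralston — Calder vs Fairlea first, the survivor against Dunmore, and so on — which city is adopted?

Round 1: Calder vs Fairlea — 8–17, Fairlea advances.
Round 2: Fairlea vs Dunmore — 15–10, Fairlea advances.
Round 3: Fairlea vs Ralston — 16–9, Fairlea advances.
The agenda winner is Fairlea.

Fairlea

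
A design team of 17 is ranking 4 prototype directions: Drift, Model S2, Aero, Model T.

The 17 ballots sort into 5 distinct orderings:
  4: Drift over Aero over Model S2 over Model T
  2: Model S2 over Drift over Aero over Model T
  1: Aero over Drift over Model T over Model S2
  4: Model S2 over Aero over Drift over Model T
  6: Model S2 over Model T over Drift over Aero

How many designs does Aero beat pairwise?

Aero against each rival (17 engineers):
Aero vs Drift: Aero preferred on 1+4 = 5 ballots; Drift wins 12–5.
Aero vs Model S2: Aero preferred on 4+1 = 5 ballots; Model S2 wins 12–5.
Aero vs Model T: 4+2+1+4 = 11 for Aero, 6 for Model T — Aero by 11–6.
Aero beats Model T; loses to Drift, Model S2 — 1 pairwise win.

1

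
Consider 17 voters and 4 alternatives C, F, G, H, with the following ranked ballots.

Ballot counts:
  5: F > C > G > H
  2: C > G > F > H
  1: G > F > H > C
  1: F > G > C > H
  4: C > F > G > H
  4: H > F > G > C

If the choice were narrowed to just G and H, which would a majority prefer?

Ballots ranking G above H: 5 + 2 + 1 + 1 + 4 = 13.
Ballots ranking H above G: 17 − 13 = 4.
G wins the head-to-head 13–4.

G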